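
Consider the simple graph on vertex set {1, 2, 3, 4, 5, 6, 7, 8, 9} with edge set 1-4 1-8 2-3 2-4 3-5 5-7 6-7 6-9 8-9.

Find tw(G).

2

A width-2 tree decomposition is:
Bags: B1 = {1, 2, 4}  B2 = {1, 2, 3}  B3 = {1, 3, 5}  B4 = {1, 5, 7}  B5 = {1, 6, 7}  B6 = {1, 6, 9}  B7 = {1, 8, 9}
Tree: B1–B2, B2–B3, B3–B4, B4–B5, B5–B6, B6–B7
Every bag has size at most 3, so the width is 3 − 1 = 2 and tw(G) ≤ 2. For the lower bound, G contains the cycle 1–4–2–3–5–7–6–9–8–1, so G is not a forest; only forests have treewidth ≤ 1, hence tw(G) ≥ 2. The upper and lower bounds meet at 2, so that is the treewidth.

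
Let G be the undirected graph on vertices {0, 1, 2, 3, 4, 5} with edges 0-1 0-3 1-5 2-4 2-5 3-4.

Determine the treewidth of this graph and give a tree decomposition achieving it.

The largest bag has 3 vertices, giving width 2; this decomposition certifies tw(G) ≤ 2. For the lower bound, G contains the cycle 0–3–4–2–5–1–0, so G is not a forest; only forests have treewidth ≤ 1, hence tw(G) ≥ 2. Combining the bounds, tw(G) = 2.

Treewidth 2.
Bags: B1 = {0, 3, 4}  B2 = {0, 2, 4}  B3 = {0, 2, 5}  B4 = {0, 1, 5}
Tree: B1–B2, B2–B3, B3–B4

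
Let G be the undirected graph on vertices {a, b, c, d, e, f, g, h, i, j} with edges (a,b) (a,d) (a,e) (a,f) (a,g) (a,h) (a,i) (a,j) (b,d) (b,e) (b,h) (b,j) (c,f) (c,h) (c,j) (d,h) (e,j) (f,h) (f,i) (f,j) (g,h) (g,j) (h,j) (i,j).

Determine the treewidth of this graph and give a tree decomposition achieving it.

Treewidth 3.
One such decomposition:
Bags: B1 = {a, b, h, j}  B2 = {a, f, h, j}  B3 = {a, b, d, h}  B4 = {c, f, h, j}  B5 = {a, g, h, j}  B6 = {a, b, e, j}  B7 = {a, f, i, j}
Tree: B1–B2, B1–B3, B2–B4, B2–B5, B1–B6, B2–B7

Every bag has size at most 4, so the width is 4 − 1 = 3 and tw(G) ≤ 3. On the other hand G contains the 4-clique {c, f, h, j}. A clique must lie in a single bag of any decomposition, so no decomposition can have width below 3. Hence tw(G) = 3 exactly.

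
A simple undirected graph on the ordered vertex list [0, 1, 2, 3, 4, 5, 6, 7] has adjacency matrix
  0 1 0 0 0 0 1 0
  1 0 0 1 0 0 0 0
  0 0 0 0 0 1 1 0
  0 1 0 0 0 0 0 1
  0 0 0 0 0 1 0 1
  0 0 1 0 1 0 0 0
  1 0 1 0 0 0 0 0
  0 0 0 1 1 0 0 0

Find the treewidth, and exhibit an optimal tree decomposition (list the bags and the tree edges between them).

Treewidth 2.
Bags: B1 = {2, 4, 5}  B2 = {2, 4, 7}  B3 = {2, 3, 7}  B4 = {1, 2, 3}  B5 = {0, 1, 2}  B6 = {0, 2, 6}
Tree: B1–B2, B2–B3, B3–B4, B4–B5, B5–B6

Each bag holds 3 vertices, so the decomposition has width 2, which upper-bounds the treewidth. The edges 2–5–4–7–3–1–0–6–2 form a cycle, so G is not a tree and its treewidth is at least 2. Therefore the treewidth is 2.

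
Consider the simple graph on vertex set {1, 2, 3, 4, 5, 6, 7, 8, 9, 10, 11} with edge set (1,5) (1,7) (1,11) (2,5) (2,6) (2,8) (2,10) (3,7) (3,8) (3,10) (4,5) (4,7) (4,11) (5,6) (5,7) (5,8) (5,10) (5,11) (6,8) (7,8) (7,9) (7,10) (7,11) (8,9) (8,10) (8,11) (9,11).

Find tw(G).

A width-3 tree decomposition is:
Bags: B1 = {5, 7, 8, 10}  B2 = {3, 7, 8, 10}  B3 = {5, 7, 8, 11}  B4 = {2, 5, 8, 10}  B5 = {1, 5, 7, 11}  B6 = {7, 8, 9, 11}  B7 = {2, 5, 6, 8}  B8 = {4, 5, 7, 11}
Tree: B1–B2, B1–B3, B1–B4, B3–B5, B3–B6, B4–B7, B3–B8
Each bag holds 4 vertices, so the decomposition has width 3, which upper-bounds the treewidth. On the other hand G contains the 4-clique {7, 8, 9, 11}. A clique must lie in a single bag of any decomposition, so no decomposition can have width below 3. Hence tw(G) = 3 exactly.

3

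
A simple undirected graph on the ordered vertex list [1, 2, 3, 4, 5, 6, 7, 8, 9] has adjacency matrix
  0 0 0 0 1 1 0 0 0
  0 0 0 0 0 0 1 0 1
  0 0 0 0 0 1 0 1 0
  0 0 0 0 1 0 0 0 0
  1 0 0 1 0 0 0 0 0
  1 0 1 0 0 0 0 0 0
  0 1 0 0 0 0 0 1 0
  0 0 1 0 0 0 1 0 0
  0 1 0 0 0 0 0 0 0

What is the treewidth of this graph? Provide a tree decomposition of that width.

Every bag has size at most 2, so the width is 2 − 1 = 1 and tw(G) ≤ 1. Since G has at least one edge (e.g. 4–5), it is not an edgeless graph, so tw(G) ≥ 1. The upper and lower bounds meet at 1, so that is the treewidth.

Treewidth 1.
One optimal decomposition is:
Bags: B1 = {4, 5}  B2 = {1, 5}  B3 = {1, 6}  B4 = {3, 6}  B5 = {3, 8}  B6 = {7, 8}  B7 = {2, 7}  B8 = {2, 9}
Tree: B1–B2, B2–B3, B3–B4, B4–B5, B5–B6, B6–B7, B7–B8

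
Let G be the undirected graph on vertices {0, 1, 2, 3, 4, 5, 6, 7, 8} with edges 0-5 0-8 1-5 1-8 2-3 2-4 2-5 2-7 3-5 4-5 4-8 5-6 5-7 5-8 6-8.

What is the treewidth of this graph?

2

A width-2 tree decomposition is:
Bags: B1 = {4, 5, 8}  B2 = {2, 4, 5}  B3 = {1, 5, 8}  B4 = {0, 5, 8}  B5 = {5, 6, 8}  B6 = {2, 3, 5}  B7 = {2, 5, 7}
Tree: B1–B2, B1–B3, B1–B4, B3–B5, B2–B6, B6–B7
The largest bag has 3 vertices, giving width 2; this decomposition certifies tw(G) ≤ 2. On the other hand G contains the 3-clique {0, 5, 8}. A clique must lie in a single bag of any decomposition, so no decomposition can have width below 2. Therefore the treewidth is 2.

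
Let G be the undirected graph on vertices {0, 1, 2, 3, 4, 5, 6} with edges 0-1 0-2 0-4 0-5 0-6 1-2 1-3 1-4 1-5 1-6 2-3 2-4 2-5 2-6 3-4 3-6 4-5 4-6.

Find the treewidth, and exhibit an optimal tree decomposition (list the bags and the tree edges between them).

Every bag has size at most 5, so the width is 5 − 1 = 4 and tw(G) ≤ 4. For the lower bound, the 5 vertices {0, 1, 2, 4, 5} are pairwise adjacent, and any tree decomposition puts a clique entirely inside one bag — forcing width ≥ 4. The upper and lower bounds meet at 4, so that is the treewidth.

Treewidth 4.
Bags: B1 = {0, 1, 2, 4, 5}  B2 = {0, 1, 2, 4, 6}  B3 = {1, 2, 3, 4, 6}
Tree: B1–B2, B2–B3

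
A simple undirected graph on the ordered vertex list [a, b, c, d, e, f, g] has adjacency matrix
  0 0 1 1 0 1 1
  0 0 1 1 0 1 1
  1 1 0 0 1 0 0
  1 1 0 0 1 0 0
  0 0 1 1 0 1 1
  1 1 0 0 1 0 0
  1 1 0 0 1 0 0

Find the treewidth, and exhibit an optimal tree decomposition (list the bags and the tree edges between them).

Treewidth 3.
Bags: B1 = {a, b, e, g}  B2 = {a, b, e, f}  B3 = {a, b, c, e}  B4 = {a, b, d, e}
Tree: B1–B2, B2–B3, B3–B4

Every bag has size at most 4, so the width is 4 − 1 = 3 and tw(G) ≤ 3. For the lower bound: the 4 vertex sets {e,g}, {b,f}, {a}, {c} are disjoint, each induces a connected subgraph, and every pair is joined by at least one edge of G. Contracting each set to a single vertex therefore yields K_{4} as a minor, and since treewidth is minor-monotone, tw(G) ≥ tw(K_{4}) = 3. Therefore the treewidth is 3.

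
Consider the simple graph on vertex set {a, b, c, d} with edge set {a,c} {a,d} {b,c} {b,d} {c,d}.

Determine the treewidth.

A width-2 tree decomposition is:
Bags: B1 = {a, c, d}  B2 = {b, c, d}
Tree: B1–B2
Every bag has size at most 3, so the width is 3 − 1 = 2 and tw(G) ≤ 2. For the lower bound, the 3 vertices {a, c, d} are pairwise adjacent, and any tree decomposition puts a clique entirely inside one bag — forcing width ≥ 2. Combining the bounds, tw(G) = 2.

2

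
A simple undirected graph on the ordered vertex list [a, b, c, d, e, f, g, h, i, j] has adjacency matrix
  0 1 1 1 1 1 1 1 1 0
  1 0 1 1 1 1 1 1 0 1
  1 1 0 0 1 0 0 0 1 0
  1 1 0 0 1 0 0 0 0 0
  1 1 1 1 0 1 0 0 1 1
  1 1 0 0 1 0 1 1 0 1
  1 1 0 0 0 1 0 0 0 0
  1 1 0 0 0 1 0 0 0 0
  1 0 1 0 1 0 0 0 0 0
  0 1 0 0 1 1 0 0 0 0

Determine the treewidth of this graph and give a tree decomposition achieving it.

Treewidth 3.
One optimal decomposition is:
Bags: B1 = {a, b, e, f}  B2 = {a, b, f, h}  B3 = {a, b, c, e}  B4 = {a, b, f, g}  B5 = {a, c, e, i}  B6 = {b, e, f, j}  B7 = {a, b, d, e}
Tree: B1–B2, B1–B3, B1–B4, B3–B5, B1–B6, B3–B7

The largest bag has 4 vertices, giving width 3; this decomposition certifies tw(G) ≤ 3. For the lower bound, the 4 vertices {b, e, f, j} are pairwise adjacent, and any tree decomposition puts a clique entirely inside one bag — forcing width ≥ 3. The upper and lower bounds meet at 3, so that is the treewidth.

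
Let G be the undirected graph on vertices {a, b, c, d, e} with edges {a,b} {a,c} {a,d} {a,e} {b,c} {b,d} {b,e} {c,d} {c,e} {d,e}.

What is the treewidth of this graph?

4

A width-4 tree decomposition is:
Bags: B1 = {a, b, c, d, e}
Tree: (single bag)
With just one bag of size 5, the width is 5 − 1 = 4, so tw(G) ≤ 4. Conversely, {a, b, c, d, e} is a clique of size 5, and the vertices of any clique must share a bag in every tree decomposition; so some bag has ≥ 5 vertices and tw(G) ≥ 4. The upper and lower bounds meet at 4, so that is the treewidth.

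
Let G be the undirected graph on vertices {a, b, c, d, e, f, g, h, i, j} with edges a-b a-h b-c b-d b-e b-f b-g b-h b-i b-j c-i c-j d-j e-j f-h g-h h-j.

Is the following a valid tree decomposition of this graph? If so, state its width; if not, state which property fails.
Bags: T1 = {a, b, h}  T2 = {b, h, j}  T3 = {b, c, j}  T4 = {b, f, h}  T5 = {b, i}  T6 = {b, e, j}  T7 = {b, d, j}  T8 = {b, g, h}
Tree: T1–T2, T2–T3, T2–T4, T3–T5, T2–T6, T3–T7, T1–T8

A tree decomposition must satisfy three properties: every vertex lies in some bag; for every edge, both endpoints lie together in some bag; and for every vertex, the bags containing it form a connected subtree. Here edge (c,i) lies in no bag, so the decomposition is invalid.

No — edge (c,i) lies in no bag.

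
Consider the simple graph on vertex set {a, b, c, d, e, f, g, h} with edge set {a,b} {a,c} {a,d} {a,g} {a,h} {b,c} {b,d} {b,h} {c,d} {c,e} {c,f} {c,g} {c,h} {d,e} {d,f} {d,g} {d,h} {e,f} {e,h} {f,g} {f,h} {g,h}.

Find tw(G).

A width-4 tree decomposition is:
Bags: B1 = {a, b, c, d, h}  B2 = {a, c, d, g, h}  B3 = {c, d, f, g, h}  B4 = {c, d, e, f, h}
Tree: B1–B2, B2–B3, B3–B4
The largest bag has 5 vertices, giving width 4; this decomposition certifies tw(G) ≤ 4. For the lower bound, the 5 vertices {a, c, d, g, h} are pairwise adjacent, and any tree decomposition puts a clique entirely inside one bag — forcing width ≥ 4. Combining the bounds, tw(G) = 4.

4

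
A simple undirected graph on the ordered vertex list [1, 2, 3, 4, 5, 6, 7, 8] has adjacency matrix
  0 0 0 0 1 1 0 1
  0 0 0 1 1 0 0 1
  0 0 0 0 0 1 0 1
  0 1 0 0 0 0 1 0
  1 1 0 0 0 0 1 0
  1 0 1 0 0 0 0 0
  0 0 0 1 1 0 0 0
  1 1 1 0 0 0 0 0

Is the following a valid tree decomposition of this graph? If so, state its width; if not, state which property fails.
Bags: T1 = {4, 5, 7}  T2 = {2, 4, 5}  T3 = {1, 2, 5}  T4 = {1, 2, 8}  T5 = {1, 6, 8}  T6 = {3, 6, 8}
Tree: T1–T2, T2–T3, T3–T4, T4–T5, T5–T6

Vertex coverage: the bags together contain {1, 2, 3, 4, 5, 6, 7, 8}, the full vertex set. Edge coverage: each edge of G has both endpoints in at least one bag. Running intersection: for every vertex, the bags containing it form a connected subtree. All three properties hold, so this is a valid tree decomposition of width max|bag| − 1 = 2, and hence tw(G) ≤ 2.

Yes; width 2.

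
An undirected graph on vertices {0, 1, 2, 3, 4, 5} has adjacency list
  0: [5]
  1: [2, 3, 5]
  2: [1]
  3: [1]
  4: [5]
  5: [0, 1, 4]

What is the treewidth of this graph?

A width-1 tree decomposition is:
Bags: B1 = {0, 5}  B2 = {1, 5}  B3 = {4, 5}  B4 = {1, 2}  B5 = {1, 3}
Tree: B1–B2, B2–B3, B2–B4, B2–B5
Every bag has size at most 2, so the width is 2 − 1 = 1 and tw(G) ≤ 1. G has an edge, so its treewidth is at least 1. Hence tw(G) = 1 exactly.

1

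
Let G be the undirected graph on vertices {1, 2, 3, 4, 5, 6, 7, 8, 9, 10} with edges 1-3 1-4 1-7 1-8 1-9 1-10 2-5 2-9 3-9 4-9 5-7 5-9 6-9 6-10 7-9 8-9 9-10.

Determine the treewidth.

2

A width-2 tree decomposition is:
Bags: B1 = {1, 8, 9}  B2 = {1, 4, 9}  B3 = {1, 7, 9}  B4 = {1, 9, 10}  B5 = {5, 7, 9}  B6 = {2, 5, 9}  B7 = {1, 3, 9}  B8 = {6, 9, 10}
Tree: B1–B2, B1–B3, B2–B4, B3–B5, B5–B6, B3–B7, B4–B8
Every bag has size at most 3, so the width is 3 − 1 = 2 and tw(G) ≤ 2. For the lower bound, the 3 vertices {1, 3, 9} are pairwise adjacent, and any tree decomposition puts a clique entirely inside one bag — forcing width ≥ 2. Therefore the treewidth is 2.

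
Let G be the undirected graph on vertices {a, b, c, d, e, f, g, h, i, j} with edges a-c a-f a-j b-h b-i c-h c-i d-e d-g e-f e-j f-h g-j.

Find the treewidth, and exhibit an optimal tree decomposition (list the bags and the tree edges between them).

Each bag holds 3 vertices, so the decomposition has width 2, which upper-bounds the treewidth. Since d–g–j–e–d is a cycle in G, G is not acyclic. Forests are exactly the graphs of treewidth ≤ 1, so tw(G) ≥ 2. The upper and lower bounds meet at 2, so that is the treewidth.

Treewidth 2.
One such decomposition:
Bags: B1 = {d, e, g}  B2 = {e, g, j}  B3 = {e, f, j}  B4 = {a, f, j}  B5 = {a, f, h}  B6 = {a, c, h}  B7 = {b, c, h}  B8 = {b, c, i}
Tree: B1–B2, B2–B3, B3–B4, B4–B5, B5–B6, B6–B7, B7–B8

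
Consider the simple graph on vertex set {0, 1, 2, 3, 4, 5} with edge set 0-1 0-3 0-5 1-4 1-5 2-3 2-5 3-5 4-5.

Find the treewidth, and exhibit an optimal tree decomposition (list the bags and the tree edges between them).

The largest bag has 3 vertices, giving width 2; this decomposition certifies tw(G) ≤ 2. Conversely, {0, 1, 5} is a clique of size 3, and the vertices of any clique must share a bag in every tree decomposition; so some bag has ≥ 3 vertices and tw(G) ≥ 2. Therefore the treewidth is 2.

Treewidth 2.
Bags: B1 = {2, 3, 5}  B2 = {0, 3, 5}  B3 = {0, 1, 5}  B4 = {1, 4, 5}
Tree: B1–B2, B2–B3, B3–B4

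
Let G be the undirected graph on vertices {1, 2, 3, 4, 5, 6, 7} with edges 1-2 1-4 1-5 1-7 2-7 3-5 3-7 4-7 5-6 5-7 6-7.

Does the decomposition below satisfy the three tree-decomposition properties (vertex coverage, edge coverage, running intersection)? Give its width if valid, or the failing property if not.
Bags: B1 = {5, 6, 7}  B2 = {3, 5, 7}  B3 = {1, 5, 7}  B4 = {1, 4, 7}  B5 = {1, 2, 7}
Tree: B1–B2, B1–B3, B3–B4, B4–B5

Yes; width 2.

Every vertex of G appears in some bag (union = {1, 2, 3, 4, 5, 6, 7}); every edge is covered by a bag; and for each vertex v the set of bags containing v is connected in the bag tree. The decomposition is therefore valid. The largest bag has 3 vertices, so the width is 2.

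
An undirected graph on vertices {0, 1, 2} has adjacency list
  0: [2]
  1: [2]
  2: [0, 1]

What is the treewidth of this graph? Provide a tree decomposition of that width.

The largest bag has 2 vertices, giving width 1; this decomposition certifies tw(G) ≤ 1. G has an edge, so its treewidth is at least 1. Hence tw(G) = 1 exactly.

Treewidth 1.
Bags: B1 = {1, 2}  B2 = {0, 2}
Tree: B1–B2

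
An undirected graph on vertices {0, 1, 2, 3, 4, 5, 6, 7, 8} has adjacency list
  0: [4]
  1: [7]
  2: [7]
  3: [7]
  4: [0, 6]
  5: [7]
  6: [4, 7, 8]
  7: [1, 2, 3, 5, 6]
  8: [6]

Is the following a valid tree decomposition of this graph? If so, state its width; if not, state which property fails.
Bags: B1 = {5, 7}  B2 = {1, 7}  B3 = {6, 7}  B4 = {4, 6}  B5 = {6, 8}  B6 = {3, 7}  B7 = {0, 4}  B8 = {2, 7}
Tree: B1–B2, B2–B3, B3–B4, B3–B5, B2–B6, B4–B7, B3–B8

Yes; width 1.

Vertex coverage: the bags together contain {0, 1, 2, 3, 4, 5, 6, 7, 8}, the full vertex set. Edge coverage: each edge of G has both endpoints in at least one bag. Running intersection: for every vertex, the bags containing it form a connected subtree. All three properties hold, so this is a valid tree decomposition of width max|bag| − 1 = 1, and hence tw(G) ≤ 1.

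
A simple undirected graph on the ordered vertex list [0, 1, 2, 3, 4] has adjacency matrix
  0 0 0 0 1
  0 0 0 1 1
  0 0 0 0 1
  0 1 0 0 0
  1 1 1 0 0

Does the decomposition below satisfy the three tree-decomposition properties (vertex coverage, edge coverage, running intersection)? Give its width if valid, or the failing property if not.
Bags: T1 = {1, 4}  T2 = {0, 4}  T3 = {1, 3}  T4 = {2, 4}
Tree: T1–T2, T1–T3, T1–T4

Yes; width 1.

Checking the three conditions: (i) the bags cover all of {0, 1, 2, 3, 4}; (ii) for each edge, some bag contains both endpoints; (iii) the bags containing any fixed vertex form a subtree. All hold, so the decomposition is valid with width 2 − 1 = 1.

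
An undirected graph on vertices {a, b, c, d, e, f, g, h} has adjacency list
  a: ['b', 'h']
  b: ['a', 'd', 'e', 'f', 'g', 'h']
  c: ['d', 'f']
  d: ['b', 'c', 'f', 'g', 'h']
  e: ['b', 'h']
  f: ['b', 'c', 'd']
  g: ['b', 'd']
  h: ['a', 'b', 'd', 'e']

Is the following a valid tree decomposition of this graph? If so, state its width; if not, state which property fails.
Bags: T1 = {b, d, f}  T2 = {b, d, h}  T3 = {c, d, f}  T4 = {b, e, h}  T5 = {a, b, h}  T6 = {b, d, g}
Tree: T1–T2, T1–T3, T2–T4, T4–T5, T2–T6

Every vertex of G appears in some bag (union = {a, b, c, d, e, f, g, h}); every edge is covered by a bag; and for each vertex v the set of bags containing v is connected in the bag tree. The decomposition is therefore valid. The largest bag has 3 vertices, so the width is 2.

Yes; width 2.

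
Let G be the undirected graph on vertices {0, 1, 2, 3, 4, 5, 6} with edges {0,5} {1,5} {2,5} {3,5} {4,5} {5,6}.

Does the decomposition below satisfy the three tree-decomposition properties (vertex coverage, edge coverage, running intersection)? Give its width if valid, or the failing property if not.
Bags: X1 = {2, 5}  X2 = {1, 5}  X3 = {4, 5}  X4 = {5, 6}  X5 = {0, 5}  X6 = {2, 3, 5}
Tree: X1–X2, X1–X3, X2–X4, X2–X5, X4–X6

A tree decomposition must satisfy three properties: every vertex lies in some bag; for every edge, both endpoints lie together in some bag; and for every vertex, the bags containing it form a connected subtree. Here bags containing vertex 2 are not connected in the tree, so the decomposition is invalid.

No — bags containing vertex 2 are not connected in the tree.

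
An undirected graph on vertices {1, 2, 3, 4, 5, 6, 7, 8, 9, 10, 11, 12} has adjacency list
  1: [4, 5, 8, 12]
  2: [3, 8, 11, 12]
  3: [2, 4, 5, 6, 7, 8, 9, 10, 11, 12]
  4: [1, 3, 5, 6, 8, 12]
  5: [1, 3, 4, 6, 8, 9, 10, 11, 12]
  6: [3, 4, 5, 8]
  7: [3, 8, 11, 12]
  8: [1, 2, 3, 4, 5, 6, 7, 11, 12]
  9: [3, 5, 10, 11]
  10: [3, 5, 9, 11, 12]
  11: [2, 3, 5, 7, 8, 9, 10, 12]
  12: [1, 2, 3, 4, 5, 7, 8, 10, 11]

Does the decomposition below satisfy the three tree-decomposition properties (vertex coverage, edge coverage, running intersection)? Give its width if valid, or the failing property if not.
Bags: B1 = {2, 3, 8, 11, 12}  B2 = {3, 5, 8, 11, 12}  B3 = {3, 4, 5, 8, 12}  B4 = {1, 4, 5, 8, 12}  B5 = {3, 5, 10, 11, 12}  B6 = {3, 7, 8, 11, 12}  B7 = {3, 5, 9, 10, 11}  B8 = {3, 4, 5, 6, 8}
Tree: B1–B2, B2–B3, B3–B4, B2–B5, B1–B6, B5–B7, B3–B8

Checking the three conditions: (i) the bags cover all of {1, 2, 3, 4, 5, 6, 7, 8, 9, 10, 11, 12}; (ii) for each edge, some bag contains both endpoints; (iii) the bags containing any fixed vertex form a subtree. All hold, so the decomposition is valid with width 5 − 1 = 4.

Yes; width 4.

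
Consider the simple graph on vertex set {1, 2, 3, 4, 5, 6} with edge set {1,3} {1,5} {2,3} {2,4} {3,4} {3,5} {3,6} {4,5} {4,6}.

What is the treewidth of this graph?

A width-2 tree decomposition is:
Bags: B1 = {2, 3, 4}  B2 = {3, 4, 5}  B3 = {1, 3, 5}  B4 = {3, 4, 6}
Tree: B1–B2, B2–B3, B1–B4
The largest bag has 3 vertices, giving width 2; this decomposition certifies tw(G) ≤ 2. For the lower bound, the 3 vertices {1, 3, 5} are pairwise adjacent, and any tree decomposition puts a clique entirely inside one bag — forcing width ≥ 2. Combining the bounds, tw(G) = 2.

2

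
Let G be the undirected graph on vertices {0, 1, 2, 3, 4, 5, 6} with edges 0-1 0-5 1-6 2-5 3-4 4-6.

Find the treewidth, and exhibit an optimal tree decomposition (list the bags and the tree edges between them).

The largest bag has 2 vertices, giving width 1; this decomposition certifies tw(G) ≤ 1. Since G has at least one edge (e.g. 3–4), it is not an edgeless graph, so tw(G) ≥ 1. Combining the bounds, tw(G) = 1.

Treewidth 1.
Bags: B1 = {3, 4}  B2 = {4, 6}  B3 = {1, 6}  B4 = {0, 1}  B5 = {0, 5}  B6 = {2, 5}
Tree: B1–B2, B2–B3, B3–B4, B4–B5, B5–B6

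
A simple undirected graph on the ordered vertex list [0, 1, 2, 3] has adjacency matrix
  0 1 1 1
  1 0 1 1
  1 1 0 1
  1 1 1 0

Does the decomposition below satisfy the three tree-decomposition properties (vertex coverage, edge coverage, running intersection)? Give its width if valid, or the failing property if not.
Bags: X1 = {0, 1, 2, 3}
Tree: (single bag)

Yes; width 3.

Vertex coverage: the bags together contain {0, 1, 2, 3}, the full vertex set. Edge coverage: each edge of G has both endpoints in at least one bag. Running intersection: for every vertex, the bags containing it form a connected subtree. All three properties hold, so this is a valid tree decomposition of width max|bag| − 1 = 3, and hence tw(G) ≤ 3.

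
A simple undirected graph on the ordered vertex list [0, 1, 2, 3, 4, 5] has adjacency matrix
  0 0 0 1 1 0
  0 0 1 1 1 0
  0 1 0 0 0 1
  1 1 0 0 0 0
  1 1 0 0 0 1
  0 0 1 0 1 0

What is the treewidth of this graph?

A width-2 tree decomposition is:
Bags: B1 = {0, 1, 3}  B2 = {0, 1, 4}  B3 = {1, 2, 4}  B4 = {2, 4, 5}
Tree: B1–B2, B2–B3, B3–B4
Every bag has size at most 3, so the width is 3 − 1 = 2 and tw(G) ≤ 2. Since 3–0–4–1–3 is a cycle in G, G is not acyclic. Forests are exactly the graphs of treewidth ≤ 1, so tw(G) ≥ 2. The upper and lower bounds meet at 2, so that is the treewidth.

2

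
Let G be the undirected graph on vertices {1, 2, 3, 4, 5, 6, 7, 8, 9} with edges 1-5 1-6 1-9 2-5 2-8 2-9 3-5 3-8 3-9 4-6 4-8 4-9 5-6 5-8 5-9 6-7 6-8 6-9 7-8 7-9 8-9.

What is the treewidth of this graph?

3

A width-3 tree decomposition is:
Bags: B1 = {5, 6, 8, 9}  B2 = {2, 5, 8, 9}  B3 = {6, 7, 8, 9}  B4 = {4, 6, 8, 9}  B5 = {3, 5, 8, 9}  B6 = {1, 5, 6, 9}
Tree: B1–B2, B1–B3, B1–B4, B2–B5, B1–B6
Each bag holds 4 vertices, so the decomposition has width 3, which upper-bounds the treewidth. For the lower bound, the 4 vertices {4, 6, 8, 9} are pairwise adjacent, and any tree decomposition puts a clique entirely inside one bag — forcing width ≥ 3. Therefore the treewidth is 3.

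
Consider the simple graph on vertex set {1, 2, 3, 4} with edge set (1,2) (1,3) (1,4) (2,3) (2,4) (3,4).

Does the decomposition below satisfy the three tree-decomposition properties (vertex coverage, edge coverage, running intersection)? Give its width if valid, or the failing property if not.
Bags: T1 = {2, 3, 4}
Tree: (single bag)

A tree decomposition must satisfy three properties: every vertex lies in some bag; for every edge, both endpoints lie together in some bag; and for every vertex, the bags containing it form a connected subtree. Here vertex 1 appears in no bag, so the decomposition is invalid.

No — vertex 1 appears in no bag.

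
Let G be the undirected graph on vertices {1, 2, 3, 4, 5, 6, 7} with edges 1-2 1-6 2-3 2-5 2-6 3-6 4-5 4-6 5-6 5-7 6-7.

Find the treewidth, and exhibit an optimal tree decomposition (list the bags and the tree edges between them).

Treewidth 2.
One optimal decomposition is:
Bags: B1 = {4, 5, 6}  B2 = {2, 5, 6}  B3 = {1, 2, 6}  B4 = {2, 3, 6}  B5 = {5, 6, 7}
Tree: B1–B2, B2–B3, B2–B4, B2–B5

The largest bag has 3 vertices, giving width 2; this decomposition certifies tw(G) ≤ 2. Conversely, {1, 2, 6} is a clique of size 3, and the vertices of any clique must share a bag in every tree decomposition; so some bag has ≥ 3 vertices and tw(G) ≥ 2. Combining the bounds, tw(G) = 2.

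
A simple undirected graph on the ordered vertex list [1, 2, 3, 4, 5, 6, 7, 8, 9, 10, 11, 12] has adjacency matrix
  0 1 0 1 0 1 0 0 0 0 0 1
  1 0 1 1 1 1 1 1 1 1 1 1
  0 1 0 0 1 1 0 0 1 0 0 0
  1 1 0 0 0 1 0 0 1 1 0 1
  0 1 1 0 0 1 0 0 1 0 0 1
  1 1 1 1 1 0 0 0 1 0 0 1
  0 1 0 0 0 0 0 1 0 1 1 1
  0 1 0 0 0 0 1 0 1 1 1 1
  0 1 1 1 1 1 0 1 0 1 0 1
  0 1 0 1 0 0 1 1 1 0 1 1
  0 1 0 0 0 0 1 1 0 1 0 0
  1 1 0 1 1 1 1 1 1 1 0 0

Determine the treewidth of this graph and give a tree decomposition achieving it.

Treewidth 4.
One such decomposition:
Bags: B1 = {2, 4, 9, 10, 12}  B2 = {2, 8, 9, 10, 12}  B3 = {2, 4, 6, 9, 12}  B4 = {2, 5, 6, 9, 12}  B5 = {1, 2, 4, 6, 12}  B6 = {2, 7, 8, 10, 12}  B7 = {2, 3, 5, 6, 9}  B8 = {2, 7, 8, 10, 11}
Tree: B1–B2, B1–B3, B3–B4, B3–B5, B2–B6, B4–B7, B6–B8

The largest bag has 5 vertices, giving width 4; this decomposition certifies tw(G) ≤ 4. On the other hand G contains the 5-clique {2, 7, 8, 10, 11}. A clique must lie in a single bag of any decomposition, so no decomposition can have width below 4. Combining the bounds, tw(G) = 4.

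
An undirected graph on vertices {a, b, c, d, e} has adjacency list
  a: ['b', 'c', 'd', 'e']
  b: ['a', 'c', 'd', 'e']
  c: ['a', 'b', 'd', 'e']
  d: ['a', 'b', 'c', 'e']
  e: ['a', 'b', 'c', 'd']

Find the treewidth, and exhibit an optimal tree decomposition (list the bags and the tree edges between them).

A single bag containing all 5 vertices is trivially a valid decomposition of width 4. On the other hand G contains the 5-clique {a, b, c, d, e}. A clique must lie in a single bag of any decomposition, so no decomposition can have width below 4. The upper and lower bounds meet at 4, so that is the treewidth.

Treewidth 4.
Bags: B1 = {a, b, c, d, e}
Tree: (single bag)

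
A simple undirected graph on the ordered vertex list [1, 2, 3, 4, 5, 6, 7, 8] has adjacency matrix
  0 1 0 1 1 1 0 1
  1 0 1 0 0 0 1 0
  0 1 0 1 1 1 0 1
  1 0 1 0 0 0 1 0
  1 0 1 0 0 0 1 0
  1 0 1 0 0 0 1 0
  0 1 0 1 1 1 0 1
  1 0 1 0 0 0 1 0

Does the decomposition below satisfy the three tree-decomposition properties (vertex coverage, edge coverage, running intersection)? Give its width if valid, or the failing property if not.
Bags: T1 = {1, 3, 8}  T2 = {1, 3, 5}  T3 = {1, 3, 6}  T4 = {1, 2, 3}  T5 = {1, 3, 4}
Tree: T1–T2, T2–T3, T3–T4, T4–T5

No — vertex 7 appears in no bag.

A tree decomposition must satisfy three properties: every vertex lies in some bag; for every edge, both endpoints lie together in some bag; and for every vertex, the bags containing it form a connected subtree. Here vertex 7 appears in no bag, so the decomposition is invalid.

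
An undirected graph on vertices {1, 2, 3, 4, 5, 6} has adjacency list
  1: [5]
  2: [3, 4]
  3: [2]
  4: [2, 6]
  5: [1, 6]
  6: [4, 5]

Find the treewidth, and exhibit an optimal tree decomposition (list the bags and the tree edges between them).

Treewidth 1.
One such decomposition:
Bags: B1 = {2, 3}  B2 = {2, 4}  B3 = {4, 6}  B4 = {5, 6}  B5 = {1, 5}
Tree: B1–B2, B2–B3, B3–B4, B4–B5

Each bag holds 2 vertices, so the decomposition has width 1, which upper-bounds the treewidth. Any graph with an edge has treewidth ≥ 1, and G has the edge 3–2. Combining the bounds, tw(G) = 1.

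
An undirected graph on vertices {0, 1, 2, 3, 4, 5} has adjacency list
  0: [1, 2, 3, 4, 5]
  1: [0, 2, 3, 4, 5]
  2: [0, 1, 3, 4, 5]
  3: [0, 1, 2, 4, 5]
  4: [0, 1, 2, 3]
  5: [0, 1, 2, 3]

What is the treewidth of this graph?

4

A width-4 tree decomposition is:
Bags: B1 = {0, 1, 2, 3, 5}  B2 = {0, 1, 2, 3, 4}
Tree: B1–B2
Each bag holds 5 vertices, so the decomposition has width 4, which upper-bounds the treewidth. Conversely, {0, 1, 2, 3, 4} is a clique of size 5, and the vertices of any clique must share a bag in every tree decomposition; so some bag has ≥ 5 vertices and tw(G) ≥ 4. Combining the bounds, tw(G) = 4.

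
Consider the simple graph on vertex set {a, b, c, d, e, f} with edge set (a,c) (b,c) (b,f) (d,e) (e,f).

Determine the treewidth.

A width-1 tree decomposition is:
Bags: B1 = {d, e}  B2 = {e, f}  B3 = {b, f}  B4 = {b, c}  B5 = {a, c}
Tree: B1–B2, B2–B3, B3–B4, B4–B5
Every bag has size at most 2, so the width is 2 − 1 = 1 and tw(G) ≤ 1. G has an edge, so its treewidth is at least 1. Therefore the treewidth is 1.

1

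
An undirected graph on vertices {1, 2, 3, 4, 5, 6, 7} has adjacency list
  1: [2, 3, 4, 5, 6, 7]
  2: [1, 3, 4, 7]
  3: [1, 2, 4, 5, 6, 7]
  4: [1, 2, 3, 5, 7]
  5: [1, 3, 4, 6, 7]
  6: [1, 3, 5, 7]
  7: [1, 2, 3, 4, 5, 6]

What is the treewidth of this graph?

4

A width-4 tree decomposition is:
Bags: B1 = {1, 3, 4, 5, 7}  B2 = {1, 2, 3, 4, 7}  B3 = {1, 3, 5, 6, 7}
Tree: B1–B2, B1–B3
Each bag holds 5 vertices, so the decomposition has width 4, which upper-bounds the treewidth. On the other hand G contains the 5-clique {1, 2, 3, 4, 7}. A clique must lie in a single bag of any decomposition, so no decomposition can have width below 4. The upper and lower bounds meet at 4, so that is the treewidth.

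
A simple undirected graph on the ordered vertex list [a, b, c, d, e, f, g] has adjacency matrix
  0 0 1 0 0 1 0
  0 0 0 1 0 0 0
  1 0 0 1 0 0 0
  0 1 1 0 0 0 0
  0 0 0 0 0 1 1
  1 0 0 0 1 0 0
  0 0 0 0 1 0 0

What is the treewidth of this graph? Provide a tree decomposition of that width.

The largest bag has 2 vertices, giving width 1; this decomposition certifies tw(G) ≤ 1. Since G has at least one edge (e.g. b–d), it is not an edgeless graph, so tw(G) ≥ 1. Combining the bounds, tw(G) = 1.

Treewidth 1.
One such decomposition:
Bags: B1 = {b, d}  B2 = {c, d}  B3 = {a, c}  B4 = {a, f}  B5 = {e, f}  B6 = {e, g}
Tree: B1–B2, B2–B3, B3–B4, B4–B5, B5–B6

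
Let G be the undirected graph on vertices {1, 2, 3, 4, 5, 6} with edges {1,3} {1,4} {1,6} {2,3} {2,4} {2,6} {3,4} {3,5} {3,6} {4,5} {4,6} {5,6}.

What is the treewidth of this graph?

A width-3 tree decomposition is:
Bags: B1 = {3, 4, 5, 6}  B2 = {1, 3, 4, 6}  B3 = {2, 3, 4, 6}
Tree: B1–B2, B2–B3
Each bag holds 4 vertices, so the decomposition has width 3, which upper-bounds the treewidth. On the other hand G contains the 4-clique {1, 3, 4, 6}. A clique must lie in a single bag of any decomposition, so no decomposition can have width below 3. Combining the bounds, tw(G) = 3.

3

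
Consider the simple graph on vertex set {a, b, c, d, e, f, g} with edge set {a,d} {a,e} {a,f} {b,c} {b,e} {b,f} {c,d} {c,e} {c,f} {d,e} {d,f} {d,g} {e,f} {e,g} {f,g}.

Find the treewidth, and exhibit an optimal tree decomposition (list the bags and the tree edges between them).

Treewidth 3.
One optimal decomposition is:
Bags: B1 = {c, d, e, f}  B2 = {d, e, f, g}  B3 = {a, d, e, f}  B4 = {b, c, e, f}
Tree: B1–B2, B2–B3, B1–B4

Every bag has size at most 4, so the width is 4 − 1 = 3 and tw(G) ≤ 3. Conversely, {d, e, f, g} is a clique of size 4, and the vertices of any clique must share a bag in every tree decomposition; so some bag has ≥ 4 vertices and tw(G) ≥ 3. The upper and lower bounds meet at 3, so that is the treewidth.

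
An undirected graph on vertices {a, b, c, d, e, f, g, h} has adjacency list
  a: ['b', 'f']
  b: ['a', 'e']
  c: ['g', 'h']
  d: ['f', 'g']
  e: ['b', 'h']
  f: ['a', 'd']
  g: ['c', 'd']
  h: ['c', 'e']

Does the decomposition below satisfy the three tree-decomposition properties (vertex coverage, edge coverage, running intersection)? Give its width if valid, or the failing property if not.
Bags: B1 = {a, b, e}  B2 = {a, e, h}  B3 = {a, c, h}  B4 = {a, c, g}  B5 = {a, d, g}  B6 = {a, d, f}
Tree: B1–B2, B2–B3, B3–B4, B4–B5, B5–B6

Yes; width 2.

Every vertex of G appears in some bag (union = {a, b, c, d, e, f, g, h}); every edge is covered by a bag; and for each vertex v the set of bags containing v is connected in the bag tree. The decomposition is therefore valid. The largest bag has 3 vertices, so the width is 2.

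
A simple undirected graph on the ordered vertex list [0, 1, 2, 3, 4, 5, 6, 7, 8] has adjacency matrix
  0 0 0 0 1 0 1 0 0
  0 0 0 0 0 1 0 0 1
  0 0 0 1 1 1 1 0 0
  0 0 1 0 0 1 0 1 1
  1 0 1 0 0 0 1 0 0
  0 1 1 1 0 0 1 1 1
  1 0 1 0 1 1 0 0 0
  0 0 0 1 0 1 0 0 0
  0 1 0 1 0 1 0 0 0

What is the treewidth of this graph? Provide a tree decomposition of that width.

Each bag holds 3 vertices, so the decomposition has width 2, which upper-bounds the treewidth. For the lower bound, the 3 vertices {0, 4, 6} are pairwise adjacent, and any tree decomposition puts a clique entirely inside one bag — forcing width ≥ 2. Combining the bounds, tw(G) = 2.

Treewidth 2.
One optimal decomposition is:
Bags: B1 = {0, 4, 6}  B2 = {2, 4, 6}  B3 = {2, 5, 6}  B4 = {2, 3, 5}  B5 = {3, 5, 8}  B6 = {3, 5, 7}  B7 = {1, 5, 8}
Tree: B1–B2, B2–B3, B3–B4, B4–B5, B4–B6, B5–B7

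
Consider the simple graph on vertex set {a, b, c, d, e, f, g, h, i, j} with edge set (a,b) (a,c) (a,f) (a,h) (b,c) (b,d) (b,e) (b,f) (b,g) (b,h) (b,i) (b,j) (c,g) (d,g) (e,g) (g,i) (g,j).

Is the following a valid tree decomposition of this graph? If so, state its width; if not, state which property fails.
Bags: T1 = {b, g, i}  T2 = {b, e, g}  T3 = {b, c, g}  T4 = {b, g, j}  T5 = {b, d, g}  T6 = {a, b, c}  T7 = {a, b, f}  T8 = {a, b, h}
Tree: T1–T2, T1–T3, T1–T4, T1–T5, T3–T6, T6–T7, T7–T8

Checking the three conditions: (i) the bags cover all of {a, b, c, d, e, f, g, h, i, j}; (ii) for each edge, some bag contains both endpoints; (iii) the bags containing any fixed vertex form a subtree. All hold, so the decomposition is valid with width 3 − 1 = 2.

Yes; width 2.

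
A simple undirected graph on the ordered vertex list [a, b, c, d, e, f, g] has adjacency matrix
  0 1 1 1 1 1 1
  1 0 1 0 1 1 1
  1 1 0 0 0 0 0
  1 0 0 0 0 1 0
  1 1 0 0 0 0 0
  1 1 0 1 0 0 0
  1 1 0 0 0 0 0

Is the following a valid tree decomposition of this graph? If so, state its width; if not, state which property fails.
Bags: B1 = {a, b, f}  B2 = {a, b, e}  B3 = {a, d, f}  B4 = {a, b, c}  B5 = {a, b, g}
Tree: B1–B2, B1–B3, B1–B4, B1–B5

Yes; width 2.

Checking the three conditions: (i) the bags cover all of {a, b, c, d, e, f, g}; (ii) for each edge, some bag contains both endpoints; (iii) the bags containing any fixed vertex form a subtree. All hold, so the decomposition is valid with width 3 − 1 = 2.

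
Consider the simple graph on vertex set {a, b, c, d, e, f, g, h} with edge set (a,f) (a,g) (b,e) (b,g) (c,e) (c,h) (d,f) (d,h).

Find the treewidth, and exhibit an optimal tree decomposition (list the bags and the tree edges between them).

Each bag holds 3 vertices, so the decomposition has width 2, which upper-bounds the treewidth. The edges g–a–f–d–h–c–e–b–g form a cycle, so G is not a tree and its treewidth is at least 2. Therefore the treewidth is 2.

Treewidth 2.
One optimal decomposition is:
Bags: B1 = {a, f, g}  B2 = {d, f, g}  B3 = {d, g, h}  B4 = {c, g, h}  B5 = {c, e, g}  B6 = {b, e, g}
Tree: B1–B2, B2–B3, B3–B4, B4–B5, B5–B6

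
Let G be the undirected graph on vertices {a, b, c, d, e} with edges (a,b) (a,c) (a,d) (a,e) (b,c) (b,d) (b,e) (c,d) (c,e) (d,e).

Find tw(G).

4

A width-4 tree decomposition is:
Bags: B1 = {a, b, c, d, e}
Tree: (single bag)
A single bag containing all 5 vertices is trivially a valid decomposition of width 4. Conversely, {a, b, c, d, e} is a clique of size 5, and the vertices of any clique must share a bag in every tree decomposition; so some bag has ≥ 5 vertices and tw(G) ≥ 4. Combining the bounds, tw(G) = 4.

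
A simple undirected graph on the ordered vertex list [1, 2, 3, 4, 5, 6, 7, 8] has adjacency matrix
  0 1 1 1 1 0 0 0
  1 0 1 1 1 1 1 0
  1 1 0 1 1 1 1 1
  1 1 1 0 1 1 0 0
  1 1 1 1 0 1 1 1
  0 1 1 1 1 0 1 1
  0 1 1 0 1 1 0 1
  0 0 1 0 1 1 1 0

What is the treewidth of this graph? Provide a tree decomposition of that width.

Every bag has size at most 5, so the width is 5 − 1 = 4 and tw(G) ≤ 4. For the lower bound, the 5 vertices {3, 5, 6, 7, 8} are pairwise adjacent, and any tree decomposition puts a clique entirely inside one bag — forcing width ≥ 4. Combining the bounds, tw(G) = 4.

Treewidth 4.
One such decomposition:
Bags: B1 = {2, 3, 5, 6, 7}  B2 = {2, 3, 4, 5, 6}  B3 = {3, 5, 6, 7, 8}  B4 = {1, 2, 3, 4, 5}
Tree: B1–B2, B1–B3, B2–B4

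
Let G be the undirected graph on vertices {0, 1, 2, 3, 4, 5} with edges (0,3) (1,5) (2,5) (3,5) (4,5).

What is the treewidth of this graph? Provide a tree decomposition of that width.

Each bag holds 2 vertices, so the decomposition has width 1, which upper-bounds the treewidth. Since G has at least one edge (e.g. 5–3), it is not an edgeless graph, so tw(G) ≥ 1. Therefore the treewidth is 1.

Treewidth 1.
One such decomposition:
Bags: B1 = {3, 5}  B2 = {4, 5}  B3 = {1, 5}  B4 = {0, 3}  B5 = {2, 5}
Tree: B1–B2, B1–B3, B1–B4, B2–B5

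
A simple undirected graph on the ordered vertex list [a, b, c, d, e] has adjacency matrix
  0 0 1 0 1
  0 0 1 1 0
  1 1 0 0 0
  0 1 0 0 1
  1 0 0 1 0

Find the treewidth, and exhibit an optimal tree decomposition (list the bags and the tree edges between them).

Treewidth 2.
Bags: B1 = {a, c, e}  B2 = {b, c, e}  B3 = {b, d, e}
Tree: B1–B2, B2–B3

Each bag holds 3 vertices, so the decomposition has width 2, which upper-bounds the treewidth. The edges e–a–c–b–d–e form a cycle, so G is not a tree and its treewidth is at least 2. The upper and lower bounds meet at 2, so that is the treewidth.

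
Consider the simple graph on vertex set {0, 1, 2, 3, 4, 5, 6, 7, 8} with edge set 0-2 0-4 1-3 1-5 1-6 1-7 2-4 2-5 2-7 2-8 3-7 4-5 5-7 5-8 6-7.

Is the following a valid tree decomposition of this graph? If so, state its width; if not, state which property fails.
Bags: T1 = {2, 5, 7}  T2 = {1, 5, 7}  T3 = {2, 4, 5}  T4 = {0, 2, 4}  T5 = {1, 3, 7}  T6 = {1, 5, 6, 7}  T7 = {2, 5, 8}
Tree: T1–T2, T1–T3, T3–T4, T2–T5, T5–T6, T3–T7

No — bags containing vertex 5 are not connected in the tree.

A tree decomposition must satisfy three properties: every vertex lies in some bag; for every edge, both endpoints lie together in some bag; and for every vertex, the bags containing it form a connected subtree. Here bags containing vertex 5 are not connected in the tree, so the decomposition is invalid.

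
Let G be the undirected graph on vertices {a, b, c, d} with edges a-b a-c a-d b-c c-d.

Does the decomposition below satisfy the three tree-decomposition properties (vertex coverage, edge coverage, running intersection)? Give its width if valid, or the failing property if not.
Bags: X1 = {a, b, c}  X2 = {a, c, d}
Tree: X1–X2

Yes; width 2.

Checking the three conditions: (i) the bags cover all of {a, b, c, d}; (ii) for each edge, some bag contains both endpoints; (iii) the bags containing any fixed vertex form a subtree. All hold, so the decomposition is valid with width 3 − 1 = 2.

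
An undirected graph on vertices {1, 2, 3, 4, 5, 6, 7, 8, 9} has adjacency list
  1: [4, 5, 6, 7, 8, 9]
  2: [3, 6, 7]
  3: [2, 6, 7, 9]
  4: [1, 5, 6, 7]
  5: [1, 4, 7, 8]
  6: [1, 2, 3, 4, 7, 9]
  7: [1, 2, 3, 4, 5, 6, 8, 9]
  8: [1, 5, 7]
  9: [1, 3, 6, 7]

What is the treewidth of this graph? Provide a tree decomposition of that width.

Each bag holds 4 vertices, so the decomposition has width 3, which upper-bounds the treewidth. For the lower bound, the 4 vertices {1, 5, 7, 8} are pairwise adjacent, and any tree decomposition puts a clique entirely inside one bag — forcing width ≥ 3. Combining the bounds, tw(G) = 3.

Treewidth 3.
One optimal decomposition is:
Bags: B1 = {3, 6, 7, 9}  B2 = {1, 6, 7, 9}  B3 = {1, 4, 6, 7}  B4 = {1, 4, 5, 7}  B5 = {1, 5, 7, 8}  B6 = {2, 3, 6, 7}
Tree: B1–B2, B2–B3, B3–B4, B4–B5, B1–B6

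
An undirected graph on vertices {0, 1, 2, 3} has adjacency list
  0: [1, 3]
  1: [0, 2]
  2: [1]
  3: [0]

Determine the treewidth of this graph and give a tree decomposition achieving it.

Treewidth 1.
Bags: B1 = {1, 2}  B2 = {0, 1}  B3 = {0, 3}
Tree: B1–B2, B2–B3

Every bag has size at most 2, so the width is 2 − 1 = 1 and tw(G) ≤ 1. Since G has at least one edge (e.g. 2–1), it is not an edgeless graph, so tw(G) ≥ 1. The upper and lower bounds meet at 1, so that is the treewidth.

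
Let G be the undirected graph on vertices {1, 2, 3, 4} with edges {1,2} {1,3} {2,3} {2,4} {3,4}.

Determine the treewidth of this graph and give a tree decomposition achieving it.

The largest bag has 3 vertices, giving width 2; this decomposition certifies tw(G) ≤ 2. For the lower bound, the 3 vertices {1, 2, 3} are pairwise adjacent, and any tree decomposition puts a clique entirely inside one bag — forcing width ≥ 2. Combining the bounds, tw(G) = 2.

Treewidth 2.
One optimal decomposition is:
Bags: B1 = {1, 2, 3}  B2 = {2, 3, 4}
Tree: B1–B2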